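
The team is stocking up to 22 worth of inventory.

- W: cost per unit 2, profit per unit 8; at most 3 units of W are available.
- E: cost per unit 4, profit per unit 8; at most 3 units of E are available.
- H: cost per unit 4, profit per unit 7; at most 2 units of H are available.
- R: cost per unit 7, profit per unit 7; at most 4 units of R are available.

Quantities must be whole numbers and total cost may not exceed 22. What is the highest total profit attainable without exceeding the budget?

This is a bounded integer knapsack.
Take 3×W, 3×E, and 1×H: cost 22 ≤ 22, profit 3·8 + 3·8 + 1·7 = 55.
W has the best ratio (8/2) and is taken to its limit of 3; remaining capacity is filled optimally with the others.

55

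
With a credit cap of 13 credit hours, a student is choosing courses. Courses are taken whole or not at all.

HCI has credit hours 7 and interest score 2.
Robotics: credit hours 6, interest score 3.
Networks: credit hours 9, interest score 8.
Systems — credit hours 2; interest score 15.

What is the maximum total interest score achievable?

Take Networks and Systems: credit hours 9 + 2 = 11 ≤ 13, interest score 8 + 15 = 23.
No other feasible combination does better.

23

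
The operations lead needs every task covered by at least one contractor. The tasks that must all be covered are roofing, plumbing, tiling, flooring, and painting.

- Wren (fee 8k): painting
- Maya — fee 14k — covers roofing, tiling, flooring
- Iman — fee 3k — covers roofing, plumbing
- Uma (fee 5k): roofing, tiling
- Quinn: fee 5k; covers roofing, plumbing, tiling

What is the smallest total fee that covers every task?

25

The greedy cost-per-new-task heuristic would pick Iman, Uma, Wren, and Maya for 30, but a cheaper cover exists.
Choose Wren, Maya, and Iman: together they cover roofing, plumbing, tiling, flooring, painting — every task.
Total fee: 8 + 14 + 3 = 25.
No cover costs less than 25.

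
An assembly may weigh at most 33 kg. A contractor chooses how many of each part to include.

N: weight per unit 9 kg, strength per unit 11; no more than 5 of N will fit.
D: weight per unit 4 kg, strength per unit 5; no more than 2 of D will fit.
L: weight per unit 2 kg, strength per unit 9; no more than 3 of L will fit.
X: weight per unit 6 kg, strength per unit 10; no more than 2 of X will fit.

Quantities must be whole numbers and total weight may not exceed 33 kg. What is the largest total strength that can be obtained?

Take 1×N, 1×D, 3×L, and 2×X: weight 31 ≤ 33, strength 1·11 + 1·5 + 3·9 + 2·10 = 63.
L has the best ratio (9/2) and is taken to its limit of 3; remaining capacity is filled optimally with the others.

63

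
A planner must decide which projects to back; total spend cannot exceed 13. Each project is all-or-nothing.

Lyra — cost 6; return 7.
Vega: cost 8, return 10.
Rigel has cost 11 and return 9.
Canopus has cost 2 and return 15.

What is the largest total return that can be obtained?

25

Treat it as a binary knapsack problem.
Rigel + Canopus: cost 11 + 2 = 13 ≤ 13, return 9 + 15 = 24.
Lyra + Canopus: cost 6 + 2 = 8 ≤ 13, return 7 + 15 = 22.
Vega + Canopus: cost 8 + 2 = 10 ≤ 13, return 10 + 15 = 25.
Best is Vega and Canopus with total return 25.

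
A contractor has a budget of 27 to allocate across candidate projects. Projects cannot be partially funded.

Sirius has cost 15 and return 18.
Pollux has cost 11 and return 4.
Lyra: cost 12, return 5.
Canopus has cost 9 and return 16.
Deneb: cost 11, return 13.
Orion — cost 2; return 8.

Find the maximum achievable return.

Allowing fractional choices, the relaxed optimum would be about 43.2, but projects are indivisible.
Sirius + Canopus + Orion: cost 15 + 9 + 2 = 26 ≤ 27, return 18 + 16 + 8 = 42.
Sirius + Canopus: cost 15 + 9 = 24 ≤ 27, return 18 + 16 = 34.
Canopus + Deneb + Orion: cost 9 + 11 + 2 = 22 ≤ 27, return 16 + 13 + 8 = 37.
Best is Sirius, Canopus, and Orion with total return 42.

42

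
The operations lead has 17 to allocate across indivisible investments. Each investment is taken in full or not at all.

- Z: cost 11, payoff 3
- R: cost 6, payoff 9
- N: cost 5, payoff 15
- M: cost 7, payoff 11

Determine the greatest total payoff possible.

26

Allowing fractional choices, the relaxed optimum would be about 33.5, but investments are indivisible.
R + N: cost 6 + 5 = 11 ≤ 17, payoff 9 + 15 = 24.
N + M: cost 5 + 7 = 12 ≤ 17, payoff 15 + 11 = 26.
Best is N and M with total payoff 26.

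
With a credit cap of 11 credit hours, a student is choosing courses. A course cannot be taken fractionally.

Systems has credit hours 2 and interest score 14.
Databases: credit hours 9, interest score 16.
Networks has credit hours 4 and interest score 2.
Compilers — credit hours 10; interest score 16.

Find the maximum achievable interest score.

Take Systems and Databases: credit hours 2 + 9 = 11 ≤ 11, interest score 14 + 16 = 30.
No other feasible combination does better.

30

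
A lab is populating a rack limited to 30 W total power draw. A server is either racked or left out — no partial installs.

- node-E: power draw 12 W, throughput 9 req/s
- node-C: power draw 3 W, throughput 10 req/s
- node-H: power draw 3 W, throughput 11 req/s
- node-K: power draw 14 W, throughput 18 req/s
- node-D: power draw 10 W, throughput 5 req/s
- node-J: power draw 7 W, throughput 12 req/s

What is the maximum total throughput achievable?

Take node-C, node-H, node-K, and node-J: power draw 3 + 3 + 14 + 7 = 27 ≤ 30, throughput 10 + 11 + 18 + 12 = 51.
No other feasible combination does better.

51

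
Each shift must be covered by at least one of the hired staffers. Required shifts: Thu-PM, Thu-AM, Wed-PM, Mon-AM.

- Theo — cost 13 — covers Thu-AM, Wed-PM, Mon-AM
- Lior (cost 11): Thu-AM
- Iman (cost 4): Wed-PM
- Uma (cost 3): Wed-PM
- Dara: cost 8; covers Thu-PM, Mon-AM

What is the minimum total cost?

21

This is a weighted set-cover instance.
The greedy cost-per-new-shift heuristic would pick Uma, Dara, and Lior for 22, but a cheaper cover exists.
Choose Theo and Dara: together they cover Thu-PM, Thu-AM, Wed-PM, Mon-AM — every shift.
Total cost: 13 + 8 = 21.
No cover costs less than 21.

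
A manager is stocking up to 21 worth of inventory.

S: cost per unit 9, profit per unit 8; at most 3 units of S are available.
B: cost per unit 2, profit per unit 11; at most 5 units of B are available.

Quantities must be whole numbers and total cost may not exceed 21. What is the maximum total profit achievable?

5×B: cost 10 ≤ 21, profit 5·11 = 55.
1×S and 5×B: cost 19 ≤ 21, profit 1·8 + 5·11 = 63.
Best is 63.

63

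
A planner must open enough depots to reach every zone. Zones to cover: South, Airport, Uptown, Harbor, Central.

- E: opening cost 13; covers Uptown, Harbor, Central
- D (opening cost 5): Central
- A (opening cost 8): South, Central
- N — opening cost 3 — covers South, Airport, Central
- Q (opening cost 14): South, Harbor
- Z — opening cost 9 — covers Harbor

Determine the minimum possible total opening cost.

16

Choose E and N: together they cover South, Airport, Uptown, Harbor, Central — every zone.
Total opening cost: 13 + 3 = 16.
No cover costs less than 16.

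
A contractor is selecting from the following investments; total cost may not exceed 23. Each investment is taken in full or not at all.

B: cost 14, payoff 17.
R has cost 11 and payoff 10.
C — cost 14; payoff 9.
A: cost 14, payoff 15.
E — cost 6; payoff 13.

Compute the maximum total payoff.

Allowing fractional choices, the relaxed optimum would be about 33.2, but investments are indivisible.
R + E: cost 11 + 6 = 17 ≤ 23, payoff 10 + 13 = 23.
A + E: cost 14 + 6 = 20 ≤ 23, payoff 15 + 13 = 28.
B + E: cost 14 + 6 = 20 ≤ 23, payoff 17 + 13 = 30.
Best is B and E with total payoff 30.

30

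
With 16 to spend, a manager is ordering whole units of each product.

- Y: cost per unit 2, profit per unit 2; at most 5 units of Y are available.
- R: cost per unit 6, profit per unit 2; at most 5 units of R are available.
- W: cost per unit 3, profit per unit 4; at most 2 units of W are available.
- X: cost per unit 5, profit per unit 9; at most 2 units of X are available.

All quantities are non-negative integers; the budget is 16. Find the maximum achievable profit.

26

This is a bounded integer knapsack.
2×W and 2×X: cost 16 ≤ 16, profit 2·4 + 2·9 = 26.
1×Y, 1×W, and 2×X: cost 15 ≤ 16, profit 1·2 + 1·4 + 2·9 = 24.
Best is 26.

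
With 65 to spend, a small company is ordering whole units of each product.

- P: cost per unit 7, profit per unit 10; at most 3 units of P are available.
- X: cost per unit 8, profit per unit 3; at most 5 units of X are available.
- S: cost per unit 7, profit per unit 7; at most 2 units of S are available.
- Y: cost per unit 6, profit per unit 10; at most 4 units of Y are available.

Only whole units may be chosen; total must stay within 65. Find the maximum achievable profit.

84

Take 3×P, 2×S, and 4×Y: cost 59 ≤ 65, profit 3·10 + 2·7 + 4·10 = 84.
Y has the best ratio (10/6) and is taken to its limit of 4; remaining capacity is filled optimally with the others.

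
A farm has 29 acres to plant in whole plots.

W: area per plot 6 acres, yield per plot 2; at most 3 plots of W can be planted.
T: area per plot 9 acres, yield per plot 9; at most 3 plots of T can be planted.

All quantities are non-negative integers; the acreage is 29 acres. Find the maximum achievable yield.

27

This is a bounded integer knapsack.
T has the best ratio (9/9); taking only T gives at most 3×9 = 27 (stopped by the area limit).
Optimal: 3×T: area 27 ≤ 29, yield 3·9 = 27.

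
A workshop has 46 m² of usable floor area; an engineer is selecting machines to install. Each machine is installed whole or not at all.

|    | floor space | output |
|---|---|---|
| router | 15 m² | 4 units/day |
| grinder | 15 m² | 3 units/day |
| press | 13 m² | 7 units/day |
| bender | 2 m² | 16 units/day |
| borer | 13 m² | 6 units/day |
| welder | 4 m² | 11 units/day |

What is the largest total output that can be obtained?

40

This is an integer program with binary decision variables.
Allowing fractional choices, the relaxed optimum would be about 43.7, but machines are indivisible.
router + press + bender + welder: floor space 15 + 13 + 2 + 4 = 34 ≤ 46, output 4 + 7 + 16 + 11 = 38.
grinder + press + bender + welder: floor space 15 + 13 + 2 + 4 = 34 ≤ 46, output 3 + 7 + 16 + 11 = 37.
press + bender + borer + welder: floor space 13 + 2 + 13 + 4 = 32 ≤ 46, output 7 + 16 + 6 + 11 = 40.
Best is press, bender, borer, and welder with total output 40.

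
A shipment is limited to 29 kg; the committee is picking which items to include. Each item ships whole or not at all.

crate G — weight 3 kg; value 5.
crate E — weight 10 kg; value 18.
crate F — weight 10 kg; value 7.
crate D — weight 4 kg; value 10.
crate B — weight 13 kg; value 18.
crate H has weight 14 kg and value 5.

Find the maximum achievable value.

Allowing fractional choices, the relaxed optimum would be about 49.6, but items are indivisible.
crate G + crate E + crate B: weight 3 + 10 + 13 = 26 ≤ 29, value 5 + 18 + 18 = 41.
crate E + crate D + crate B: weight 10 + 4 + 13 = 27 ≤ 29, value 18 + 10 + 18 = 46.
Best is crate E, crate D, and crate B with total value 46.

46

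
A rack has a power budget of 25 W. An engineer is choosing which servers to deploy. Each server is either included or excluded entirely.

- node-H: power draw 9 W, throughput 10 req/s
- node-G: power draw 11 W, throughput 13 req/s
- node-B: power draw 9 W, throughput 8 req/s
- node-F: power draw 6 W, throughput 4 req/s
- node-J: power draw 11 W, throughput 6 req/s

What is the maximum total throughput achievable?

23

Allowing fractional choices, the relaxed optimum would be about 27.4, but servers are indivisible.
node-G + node-B: power draw 11 + 9 = 20 ≤ 25, throughput 13 + 8 = 21.
node-H + node-G: power draw 9 + 11 = 20 ≤ 25, throughput 10 + 13 = 23.
node-H + node-B + node-F: power draw 9 + 9 + 6 = 24 ≤ 25, throughput 10 + 8 + 4 = 22.
Best is node-H and node-G with total throughput 23.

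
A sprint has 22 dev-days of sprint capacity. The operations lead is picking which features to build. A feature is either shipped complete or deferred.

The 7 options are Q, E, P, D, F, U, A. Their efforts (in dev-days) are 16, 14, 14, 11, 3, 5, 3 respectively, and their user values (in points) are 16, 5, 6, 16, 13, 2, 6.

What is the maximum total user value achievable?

Treat it as a binary knapsack problem.
Allowing fractional choices, the relaxed optimum would be about 40.0, but features are indivisible.
D + F + A: effort 11 + 3 + 3 = 17 ≤ 22, user value 16 + 13 + 6 = 35.
Q + F + A: effort 16 + 3 + 3 = 22 ≤ 22, user value 16 + 13 + 6 = 35.
D + F + U + A: effort 11 + 3 + 5 + 3 = 22 ≤ 22, user value 16 + 13 + 2 + 6 = 37.
Best is D, F, U, and A with total user value 37.

37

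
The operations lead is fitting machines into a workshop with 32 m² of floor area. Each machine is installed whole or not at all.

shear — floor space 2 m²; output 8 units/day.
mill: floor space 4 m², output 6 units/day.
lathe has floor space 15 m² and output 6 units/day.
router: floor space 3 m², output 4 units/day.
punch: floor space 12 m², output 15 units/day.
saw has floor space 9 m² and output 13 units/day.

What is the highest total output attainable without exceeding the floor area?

Allowing fractional choices, the relaxed optimum would be about 46.8, but machines are indivisible.
shear + mill + punch + saw: floor space 2 + 4 + 12 + 9 = 27 ≤ 32, output 8 + 6 + 15 + 13 = 42.
shear + mill + router + punch + saw: floor space 2 + 4 + 3 + 12 + 9 = 30 ≤ 32, output 8 + 6 + 4 + 15 + 13 = 46.
shear + router + punch + saw: floor space 2 + 3 + 12 + 9 = 26 ≤ 32, output 8 + 4 + 15 + 13 = 40.
Best is shear, mill, router, punch, and saw with total output 46.

46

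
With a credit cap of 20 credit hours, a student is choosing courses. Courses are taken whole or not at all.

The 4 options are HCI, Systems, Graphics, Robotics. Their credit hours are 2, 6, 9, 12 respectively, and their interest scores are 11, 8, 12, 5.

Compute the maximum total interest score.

Take HCI, Systems, and Graphics: credit hours 2 + 6 + 9 = 17 ≤ 20, interest score 11 + 8 + 12 = 31.
No other feasible combination does better.

31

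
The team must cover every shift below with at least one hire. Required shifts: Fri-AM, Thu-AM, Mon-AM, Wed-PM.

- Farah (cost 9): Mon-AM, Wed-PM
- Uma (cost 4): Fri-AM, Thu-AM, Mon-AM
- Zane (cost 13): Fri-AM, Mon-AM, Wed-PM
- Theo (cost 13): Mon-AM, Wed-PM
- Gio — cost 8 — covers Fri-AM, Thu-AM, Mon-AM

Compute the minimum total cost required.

13

This is an integer covering problem.
Choose Farah and Uma: together they cover Fri-AM, Thu-AM, Mon-AM, Wed-PM — every shift.
Total cost: 9 + 4 = 13.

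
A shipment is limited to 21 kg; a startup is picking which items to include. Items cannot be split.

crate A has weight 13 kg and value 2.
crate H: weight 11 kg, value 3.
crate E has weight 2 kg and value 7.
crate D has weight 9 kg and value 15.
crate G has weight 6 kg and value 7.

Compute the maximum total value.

29

crate D + crate G: weight 9 + 6 = 15 ≤ 21, value 15 + 7 = 22.
crate E + crate D + crate G: weight 2 + 9 + 6 = 17 ≤ 21, value 7 + 15 + 7 = 29.
crate E + crate D: weight 2 + 9 = 11 ≤ 21, value 7 + 15 = 22.
Best is crate E, crate D, and crate G with total value 29.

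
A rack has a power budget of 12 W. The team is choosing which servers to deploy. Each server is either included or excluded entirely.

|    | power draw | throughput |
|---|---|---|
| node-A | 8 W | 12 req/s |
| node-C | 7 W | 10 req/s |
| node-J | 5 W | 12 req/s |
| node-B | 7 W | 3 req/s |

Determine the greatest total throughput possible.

node-J: power draw 5 ≤ 12, throughput 12.
node-C + node-J: power draw 7 + 5 = 12 ≤ 12, throughput 10 + 12 = 22.
node-J + node-B: power draw 5 + 7 = 12 ≤ 12, throughput 12 + 3 = 15.
Best is node-C and node-J with total throughput 22.

22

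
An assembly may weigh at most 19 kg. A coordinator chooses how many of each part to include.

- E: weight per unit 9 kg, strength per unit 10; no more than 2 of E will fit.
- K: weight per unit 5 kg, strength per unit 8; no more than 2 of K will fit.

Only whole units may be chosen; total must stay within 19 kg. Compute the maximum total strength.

26

K has the best ratio (8/5); taking only K gives at most 2×8 = 16 (stopped by the supply cap of 2).
Mixing does better — 1×E and 2×K: weight 19 ≤ 19, strength 1·10 + 2·8 = 26.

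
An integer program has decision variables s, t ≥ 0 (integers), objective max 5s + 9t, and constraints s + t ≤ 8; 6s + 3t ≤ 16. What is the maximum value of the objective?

45

Relaxing integrality, the LP optimum is 48.00 at (s,t) = (0, 5.33), which is not an integer point.
(s,t)=(0,5) is feasible, giving 45.
(s,t)=(0,4) is feasible, giving 36.
Maximum is 45 at (s,t)=(0,5).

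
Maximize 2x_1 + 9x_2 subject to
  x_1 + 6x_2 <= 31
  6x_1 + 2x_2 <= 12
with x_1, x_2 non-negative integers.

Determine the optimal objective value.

45

(x_1,x_2)=(0,5): 1·0+6·5=30≤31, 6·0+2·5=10≤12, objective 45.
(x_1,x_2)=(0,4): 1·0+6·4=24≤31, 6·0+2·4=8≤12, objective 36.
Maximum is 45 at (x_1,x_2)=(0,5).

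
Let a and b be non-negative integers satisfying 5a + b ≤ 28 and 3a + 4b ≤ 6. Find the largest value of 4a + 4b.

(a,b)=(2,0): 5·2+1·0=10≤28, 3·2+4·0=6≤6, objective 8.
(a,b)=(1,0): 5·1+1·0=5≤28, 3·1+4·0=3≤6, objective 4.
Maximum is 8 at (a,b)=(2,0).

8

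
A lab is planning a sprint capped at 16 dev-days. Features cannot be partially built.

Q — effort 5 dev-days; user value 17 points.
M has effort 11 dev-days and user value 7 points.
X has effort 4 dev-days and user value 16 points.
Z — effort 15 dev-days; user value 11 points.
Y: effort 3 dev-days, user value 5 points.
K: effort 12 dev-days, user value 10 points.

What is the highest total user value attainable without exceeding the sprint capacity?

38

Treat it as a binary knapsack problem.
Take Q, X, and Y: effort 5 + 4 + 3 = 12 ≤ 16, user value 17 + 16 + 5 = 38.
No other feasible combination does better.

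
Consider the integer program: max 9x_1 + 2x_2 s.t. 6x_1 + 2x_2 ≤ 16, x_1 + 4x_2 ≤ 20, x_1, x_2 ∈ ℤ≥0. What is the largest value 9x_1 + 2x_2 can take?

22

(x_1,x_2)=(2,2) is feasible, giving 22.
(x_1,x_2)=(2,1) is feasible, giving 20.
The best lattice point is (2,2), giving 22.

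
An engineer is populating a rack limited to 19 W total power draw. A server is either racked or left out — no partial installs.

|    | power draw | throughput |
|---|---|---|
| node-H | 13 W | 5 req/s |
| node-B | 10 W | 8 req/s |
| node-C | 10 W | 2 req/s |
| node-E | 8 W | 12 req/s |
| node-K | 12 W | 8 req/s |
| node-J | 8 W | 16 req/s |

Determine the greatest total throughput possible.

28

Take node-E and node-J: power draw 8 + 8 = 16 ≤ 19, throughput 12 + 16 = 28.
No other feasible combination does better.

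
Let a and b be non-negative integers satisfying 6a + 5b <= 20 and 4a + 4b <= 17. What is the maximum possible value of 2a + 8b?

(a,b)=(0,4) is feasible, giving 32.
(a,b)=(0,3) is feasible, giving 24.
No feasible integer point exceeds 32.

32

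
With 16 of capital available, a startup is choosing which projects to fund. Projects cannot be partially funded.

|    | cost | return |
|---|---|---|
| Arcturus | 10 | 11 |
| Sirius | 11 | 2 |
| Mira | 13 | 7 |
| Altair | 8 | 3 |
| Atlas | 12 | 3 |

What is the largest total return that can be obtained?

Mira: cost 13 ≤ 16, return 7.
Arcturus: cost 10 ≤ 16, return 11.
Best is Arcturus with total return 11.

11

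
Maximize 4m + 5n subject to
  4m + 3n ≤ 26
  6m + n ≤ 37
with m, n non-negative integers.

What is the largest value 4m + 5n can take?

The continuous relaxation peaks at (0, 8.67) with value 43.33; rounding to a feasible lattice point costs some objective.
(m,n)=(0,8): 4·0+3·8=24≤26, 6·0+1·8=8≤37, objective 40.
(m,n)=(1,7): 4·1+3·7=25≤26, 6·1+1·7=13≤37, objective 39.
(m,n)=(0,7): 4·0+3·7=21≤26, 6·0+1·7=7≤37, objective 35.
No feasible integer point exceeds 40.

40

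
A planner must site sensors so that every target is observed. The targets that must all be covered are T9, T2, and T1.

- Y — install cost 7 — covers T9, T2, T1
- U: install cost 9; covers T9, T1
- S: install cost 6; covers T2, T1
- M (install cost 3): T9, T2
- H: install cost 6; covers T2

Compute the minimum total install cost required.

The greedy cost-per-new-target heuristic would pick M and S for 9, but a cheaper cover exists.
Y alone covers T9, T2, T1 — every target.
Total install cost: 7.
No cover costs less than 7.

7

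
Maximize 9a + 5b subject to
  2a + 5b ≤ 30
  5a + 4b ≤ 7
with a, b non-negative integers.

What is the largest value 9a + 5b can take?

Relaxing integrality, the LP optimum is 12.60 at (a,b) = (1.4, 0), which is not an integer point.
(a,b)=(1,0): 2·1+5·0=2≤30, 5·1+4·0=5≤7, objective 9.
(a,b)=(0,1): 2·0+5·1=5≤30, 5·0+4·1=4≤7, objective 5.
(a,b)=(0,0): 2·0+5·0=0≤30, 5·0+4·0=0≤7, objective 0.
The best lattice point is (1,0), giving 9.

9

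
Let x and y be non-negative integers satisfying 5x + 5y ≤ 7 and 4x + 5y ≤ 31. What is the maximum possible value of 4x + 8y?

(x,y)=(0,1) is feasible, giving 8.
(x,y)=(1,0) is feasible, giving 4.
Maximum is 8 at (x,y)=(0,1).

8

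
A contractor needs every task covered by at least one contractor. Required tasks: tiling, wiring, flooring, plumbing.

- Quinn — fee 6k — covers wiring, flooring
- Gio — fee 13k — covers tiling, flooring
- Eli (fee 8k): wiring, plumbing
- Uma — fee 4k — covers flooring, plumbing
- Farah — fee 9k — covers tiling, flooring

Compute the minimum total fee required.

17

This is an integer covering problem.
The greedy cost-per-new-task heuristic would pick Uma, Quinn, and Farah for 19, but a cheaper cover exists.
Choose Eli and Farah: together they cover tiling, wiring, flooring, plumbing — every task.
Total fee: 8 + 9 = 17.
No cover costs less than 17.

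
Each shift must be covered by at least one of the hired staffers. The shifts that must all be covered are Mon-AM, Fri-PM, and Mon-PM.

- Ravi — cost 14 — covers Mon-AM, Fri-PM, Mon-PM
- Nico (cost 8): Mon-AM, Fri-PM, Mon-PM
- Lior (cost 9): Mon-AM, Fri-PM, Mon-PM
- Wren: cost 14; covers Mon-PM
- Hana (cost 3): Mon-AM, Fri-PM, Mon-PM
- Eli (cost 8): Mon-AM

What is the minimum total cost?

Hana alone covers Mon-AM, Fri-PM, Mon-PM — every shift.
Total cost: 3.
No cover costs less than 3.

3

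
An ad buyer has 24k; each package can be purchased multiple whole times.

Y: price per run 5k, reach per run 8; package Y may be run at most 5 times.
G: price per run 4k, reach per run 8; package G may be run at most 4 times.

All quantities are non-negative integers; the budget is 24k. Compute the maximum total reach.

40

G has the best ratio (8/4); taking only G gives at most 4×8 = 32 (stopped by the supply cap of 4).
Mixing does better — 1×Y and 4×G: price 21 ≤ 24, reach 1·8 + 4·8 = 40.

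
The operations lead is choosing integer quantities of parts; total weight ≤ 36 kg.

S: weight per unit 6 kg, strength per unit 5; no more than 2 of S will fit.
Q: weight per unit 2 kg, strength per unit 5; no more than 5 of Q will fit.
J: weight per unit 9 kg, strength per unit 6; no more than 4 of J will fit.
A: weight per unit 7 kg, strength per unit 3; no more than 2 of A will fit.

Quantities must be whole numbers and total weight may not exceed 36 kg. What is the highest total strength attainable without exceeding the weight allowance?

42

This is a bounded integer knapsack.
2×S, 5×Q, and 2×A: weight 36 ≤ 36, strength 2·5 + 5·5 + 2·3 = 41.
1×S, 5×Q, and 2×J: weight 34 ≤ 36, strength 1·5 + 5·5 + 2·6 = 42.
Best is 42.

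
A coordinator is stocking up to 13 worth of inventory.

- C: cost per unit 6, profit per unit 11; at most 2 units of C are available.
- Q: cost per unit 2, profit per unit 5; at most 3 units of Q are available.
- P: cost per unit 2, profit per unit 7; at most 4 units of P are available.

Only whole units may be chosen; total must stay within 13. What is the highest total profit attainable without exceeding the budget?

2×Q and 4×P: cost 12 ≤ 13, profit 2·5 + 4·7 = 38.
3×Q and 3×P: cost 12 ≤ 13, profit 3·5 + 3·7 = 36.
Best is 38.

38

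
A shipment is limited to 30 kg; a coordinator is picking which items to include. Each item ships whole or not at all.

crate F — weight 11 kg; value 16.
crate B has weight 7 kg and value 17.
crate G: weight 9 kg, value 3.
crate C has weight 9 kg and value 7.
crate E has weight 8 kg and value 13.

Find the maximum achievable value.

Allowing fractional choices, the relaxed optimum would be about 49.1, but items are indivisible.
crate F + crate B + crate E: weight 11 + 7 + 8 = 26 ≤ 30, value 16 + 17 + 13 = 46.
crate B + crate C + crate E: weight 7 + 9 + 8 = 24 ≤ 30, value 17 + 7 + 13 = 37.
crate F + crate B + crate C: weight 11 + 7 + 9 = 27 ≤ 30, value 16 + 17 + 7 = 40.
Best is crate F, crate B, and crate E with total value 46.

46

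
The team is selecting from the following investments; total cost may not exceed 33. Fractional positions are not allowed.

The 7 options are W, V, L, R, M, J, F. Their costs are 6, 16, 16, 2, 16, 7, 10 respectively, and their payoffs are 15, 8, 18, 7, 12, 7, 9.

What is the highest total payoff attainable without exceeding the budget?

47

Take W, L, R, and J: cost 6 + 16 + 2 + 7 = 31 ≤ 33, payoff 15 + 18 + 7 + 7 = 47.
No other feasible combination does better.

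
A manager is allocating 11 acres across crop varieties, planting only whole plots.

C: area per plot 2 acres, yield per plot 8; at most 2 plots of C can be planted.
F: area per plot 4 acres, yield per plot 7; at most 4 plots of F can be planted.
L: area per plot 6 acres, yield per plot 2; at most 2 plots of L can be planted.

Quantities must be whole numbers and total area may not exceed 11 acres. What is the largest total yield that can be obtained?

23

2×C and 1×F: area 8 ≤ 11, yield 2·8 + 1·7 = 23.
1×C and 2×F: area 10 ≤ 11, yield 1·8 + 2·7 = 22.
Best is 23.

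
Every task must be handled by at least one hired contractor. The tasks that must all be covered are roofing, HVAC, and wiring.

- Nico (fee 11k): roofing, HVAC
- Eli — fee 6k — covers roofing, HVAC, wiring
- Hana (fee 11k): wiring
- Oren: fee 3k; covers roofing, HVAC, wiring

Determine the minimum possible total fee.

Oren alone covers roofing, HVAC, wiring — every task.
Total fee: 3.

3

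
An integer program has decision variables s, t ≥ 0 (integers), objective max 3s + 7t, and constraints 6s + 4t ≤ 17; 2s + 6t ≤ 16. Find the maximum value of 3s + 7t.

(s,t)=(1,2) is feasible, giving 17.
(s,t)=(0,2) is feasible, giving 14.
(s,t)=(2,1) is feasible, giving 13.
(s,t)=(1,1) is feasible, giving 10.
No feasible integer point exceeds 17.

17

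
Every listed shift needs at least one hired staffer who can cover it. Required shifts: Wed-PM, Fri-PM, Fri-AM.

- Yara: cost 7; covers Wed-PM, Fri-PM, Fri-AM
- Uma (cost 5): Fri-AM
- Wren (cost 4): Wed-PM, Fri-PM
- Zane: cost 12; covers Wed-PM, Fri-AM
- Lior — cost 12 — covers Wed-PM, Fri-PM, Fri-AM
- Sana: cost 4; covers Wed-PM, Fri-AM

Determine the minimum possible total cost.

7

The greedy cost-per-new-shift heuristic would pick Wren and Sana for 8, but a cheaper cover exists.
Yara alone covers Wed-PM, Fri-PM, Fri-AM — every shift.
Total cost: 7.
No cover costs less than 7.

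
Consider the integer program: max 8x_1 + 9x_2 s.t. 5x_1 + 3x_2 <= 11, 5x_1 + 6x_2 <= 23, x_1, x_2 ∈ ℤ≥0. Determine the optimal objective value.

Relaxing integrality, the LP optimum is 33.00 at (x_1,x_2) = (0, 3.67), which is not an integer point.
(x_1,x_2)=(0,3): 5·0+3·3=9≤11, 5·0+6·3=18≤23, objective 27.
(x_1,x_2)=(1,2): 5·1+3·2=11≤11, 5·1+6·2=17≤23, objective 26.
(x_1,x_2)=(0,2): 5·0+3·2=6≤11, 5·0+6·2=12≤23, objective 18.
Maximum is 27 at (x_1,x_2)=(0,3).

27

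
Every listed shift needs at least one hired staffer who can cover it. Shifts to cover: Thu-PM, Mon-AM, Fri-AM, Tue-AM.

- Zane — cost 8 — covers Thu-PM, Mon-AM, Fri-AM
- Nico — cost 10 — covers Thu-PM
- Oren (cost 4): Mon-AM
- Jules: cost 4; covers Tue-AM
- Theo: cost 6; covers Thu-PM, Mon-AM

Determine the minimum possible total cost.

12

Choose Zane and Jules: together they cover Thu-PM, Mon-AM, Fri-AM, Tue-AM — every shift.
Total cost: 8 + 4 = 12.
No cover costs less than 12.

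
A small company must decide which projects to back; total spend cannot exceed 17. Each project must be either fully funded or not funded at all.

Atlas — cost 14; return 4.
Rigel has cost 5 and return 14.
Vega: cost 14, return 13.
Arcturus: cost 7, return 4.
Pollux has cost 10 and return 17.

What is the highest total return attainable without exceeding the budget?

31

Take Rigel and Pollux: cost 5 + 10 = 15 ≤ 17, return 14 + 17 = 31.
No other feasible combination does better.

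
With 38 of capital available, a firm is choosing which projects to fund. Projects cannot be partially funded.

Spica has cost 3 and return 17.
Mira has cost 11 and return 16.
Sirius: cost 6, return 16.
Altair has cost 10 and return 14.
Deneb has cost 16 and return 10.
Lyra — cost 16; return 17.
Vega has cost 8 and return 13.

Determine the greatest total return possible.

76

This is a 0-1 knapsack instance.
Spica + Sirius + Altair + Lyra: cost 3 + 6 + 10 + 16 = 35 ≤ 38, return 17 + 16 + 14 + 17 = 64.
Spica + Mira + Sirius + Altair + Vega: cost 3 + 11 + 6 + 10 + 8 = 38 ≤ 38, return 17 + 16 + 16 + 14 + 13 = 76.
Spica + Mira + Sirius + Lyra: cost 3 + 11 + 6 + 16 = 36 ≤ 38, return 17 + 16 + 16 + 17 = 66.
Best is Spica, Mira, Sirius, Altair, and Vega with total return 76.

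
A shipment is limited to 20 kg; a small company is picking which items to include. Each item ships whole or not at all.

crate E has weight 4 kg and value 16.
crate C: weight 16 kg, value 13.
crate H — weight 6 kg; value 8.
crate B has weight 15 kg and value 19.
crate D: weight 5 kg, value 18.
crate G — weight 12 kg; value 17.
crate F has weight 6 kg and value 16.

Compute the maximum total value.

Allowing fractional choices, the relaxed optimum would be about 57.1, but items are indivisible.
crate E + crate D + crate F: weight 4 + 5 + 6 = 15 ≤ 20, value 16 + 18 + 16 = 50.
crate E + crate H + crate D: weight 4 + 6 + 5 = 15 ≤ 20, value 16 + 8 + 18 = 42.
Best is crate E, crate D, and crate F with total value 50.

50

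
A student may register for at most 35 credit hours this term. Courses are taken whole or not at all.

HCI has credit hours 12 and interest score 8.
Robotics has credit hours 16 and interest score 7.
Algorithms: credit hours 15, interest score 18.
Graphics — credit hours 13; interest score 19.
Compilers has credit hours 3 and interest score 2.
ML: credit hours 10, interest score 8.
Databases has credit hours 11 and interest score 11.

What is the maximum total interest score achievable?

Graphics + ML + Databases: credit hours 13 + 10 + 11 = 34 ≤ 35, interest score 19 + 8 + 11 = 38.
Algorithms + Graphics + Compilers: credit hours 15 + 13 + 3 = 31 ≤ 35, interest score 18 + 19 + 2 = 39.
Best is Algorithms, Graphics, and Compilers with total interest score 39.

39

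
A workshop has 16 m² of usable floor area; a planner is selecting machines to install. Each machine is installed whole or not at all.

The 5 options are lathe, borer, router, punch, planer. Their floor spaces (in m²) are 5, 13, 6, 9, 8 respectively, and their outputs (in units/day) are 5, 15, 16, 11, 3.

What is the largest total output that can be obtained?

27

This is a 0-1 knapsack instance.
router + planer: floor space 6 + 8 = 14 ≤ 16, output 16 + 3 = 19.
router + punch: floor space 6 + 9 = 15 ≤ 16, output 16 + 11 = 27.
lathe + router: floor space 5 + 6 = 11 ≤ 16, output 5 + 16 = 21.
Best is router and punch with total output 27.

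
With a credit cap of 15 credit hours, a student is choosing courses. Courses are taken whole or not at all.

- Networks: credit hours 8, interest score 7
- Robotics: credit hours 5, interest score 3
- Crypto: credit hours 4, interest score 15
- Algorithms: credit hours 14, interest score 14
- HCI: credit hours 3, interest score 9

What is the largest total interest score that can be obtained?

31

Robotics + Crypto + HCI: credit hours 5 + 4 + 3 = 12 ≤ 15, interest score 3 + 15 + 9 = 27.
Crypto + HCI: credit hours 4 + 3 = 7 ≤ 15, interest score 15 + 9 = 24.
Networks + Crypto + HCI: credit hours 8 + 4 + 3 = 15 ≤ 15, interest score 7 + 15 + 9 = 31.
Best is Networks, Crypto, and HCI with total interest score 31.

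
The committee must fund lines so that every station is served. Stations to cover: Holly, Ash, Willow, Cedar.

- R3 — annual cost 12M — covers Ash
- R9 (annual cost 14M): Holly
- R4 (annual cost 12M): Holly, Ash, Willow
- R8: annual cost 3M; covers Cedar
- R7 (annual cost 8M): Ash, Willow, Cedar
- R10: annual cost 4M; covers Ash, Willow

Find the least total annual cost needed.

15

The greedy cost-per-new-station heuristic would pick R10, R8, and R4 for 19, but a cheaper cover exists.
Choose R4 and R8: together they cover Holly, Ash, Willow, Cedar — every station.
Total annual cost: 12 + 3 = 15.
No cover costs less than 15.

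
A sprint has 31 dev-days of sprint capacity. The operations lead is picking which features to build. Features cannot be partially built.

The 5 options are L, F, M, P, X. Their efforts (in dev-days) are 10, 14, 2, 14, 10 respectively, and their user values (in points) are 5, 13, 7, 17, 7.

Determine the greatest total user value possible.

37

M + P + X: effort 2 + 14 + 10 = 26 ≤ 31, user value 7 + 17 + 7 = 31.
F + P: effort 14 + 14 = 28 ≤ 31, user value 13 + 17 = 30.
F + M + P: effort 14 + 2 + 14 = 30 ≤ 31, user value 13 + 7 + 17 = 37.
Best is F, M, and P with total user value 37.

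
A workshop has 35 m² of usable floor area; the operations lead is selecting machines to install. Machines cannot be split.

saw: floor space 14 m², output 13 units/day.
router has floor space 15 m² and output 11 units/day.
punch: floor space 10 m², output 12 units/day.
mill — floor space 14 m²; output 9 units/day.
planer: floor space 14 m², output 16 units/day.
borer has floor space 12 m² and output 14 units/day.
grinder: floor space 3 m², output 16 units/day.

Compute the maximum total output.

46

planer + borer + grinder: floor space 14 + 12 + 3 = 29 ≤ 35, output 16 + 14 + 16 = 46.
saw + planer + grinder: floor space 14 + 14 + 3 = 31 ≤ 35, output 13 + 16 + 16 = 45.
punch + planer + grinder: floor space 10 + 14 + 3 = 27 ≤ 35, output 12 + 16 + 16 = 44.
Best is planer, borer, and grinder with total output 46.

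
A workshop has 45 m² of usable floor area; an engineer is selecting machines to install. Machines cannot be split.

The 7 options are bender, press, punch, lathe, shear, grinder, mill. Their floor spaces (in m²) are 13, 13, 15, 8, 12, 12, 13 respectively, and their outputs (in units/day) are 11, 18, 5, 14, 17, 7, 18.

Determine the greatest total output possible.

Take press, lathe, shear, and grinder: floor space 13 + 8 + 12 + 12 = 45 ≤ 45, output 18 + 14 + 17 + 7 = 56.
No feasible combination exceeds this.

56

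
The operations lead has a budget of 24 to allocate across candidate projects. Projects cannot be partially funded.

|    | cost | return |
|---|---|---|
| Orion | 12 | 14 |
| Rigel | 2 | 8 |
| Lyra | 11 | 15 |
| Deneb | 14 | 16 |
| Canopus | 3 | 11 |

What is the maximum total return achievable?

Take Rigel, Deneb, and Canopus: cost 2 + 14 + 3 = 19 ≤ 24, return 8 + 16 + 11 = 35.
No other feasible combination does better.

35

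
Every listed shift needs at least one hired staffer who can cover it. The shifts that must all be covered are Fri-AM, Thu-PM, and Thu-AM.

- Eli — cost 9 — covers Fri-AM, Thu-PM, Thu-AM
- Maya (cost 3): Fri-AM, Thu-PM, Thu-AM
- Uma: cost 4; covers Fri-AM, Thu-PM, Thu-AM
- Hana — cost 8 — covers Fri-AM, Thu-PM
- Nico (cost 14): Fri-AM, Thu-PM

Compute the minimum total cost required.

Maya alone covers Fri-AM, Thu-PM, Thu-AM — every shift.
Total cost: 3.
No cover costs less than 3.

3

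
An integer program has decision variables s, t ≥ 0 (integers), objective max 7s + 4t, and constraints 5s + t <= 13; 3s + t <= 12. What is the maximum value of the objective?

48

(s,t)=(0,12) is feasible, giving 48.
(s,t)=(0,11) is feasible, giving 44.
Maximum is 48 at (s,t)=(0,12).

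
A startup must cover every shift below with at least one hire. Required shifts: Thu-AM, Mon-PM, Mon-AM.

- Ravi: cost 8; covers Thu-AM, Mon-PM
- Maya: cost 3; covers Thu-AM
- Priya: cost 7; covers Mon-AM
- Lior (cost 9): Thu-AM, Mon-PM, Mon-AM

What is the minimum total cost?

The greedy cost-per-new-shift heuristic would pick Maya and Lior for 12, but a cheaper cover exists.
Lior alone covers Thu-AM, Mon-PM, Mon-AM — every shift.
Total cost: 9.
No cover costs less than 9.

9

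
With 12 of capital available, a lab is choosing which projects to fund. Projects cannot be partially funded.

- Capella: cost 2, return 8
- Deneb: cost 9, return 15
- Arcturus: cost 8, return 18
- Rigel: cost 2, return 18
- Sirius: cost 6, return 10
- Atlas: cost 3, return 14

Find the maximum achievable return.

44

Take Capella, Arcturus, and Rigel: cost 2 + 8 + 2 = 12 ≤ 12, return 8 + 18 + 18 = 44.
No other feasible combination does better.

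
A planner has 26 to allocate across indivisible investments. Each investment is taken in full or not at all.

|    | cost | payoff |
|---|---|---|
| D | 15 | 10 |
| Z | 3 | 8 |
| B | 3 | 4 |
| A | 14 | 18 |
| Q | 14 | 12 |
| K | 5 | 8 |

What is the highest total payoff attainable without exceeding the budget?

Allowing fractional choices, the relaxed optimum would be about 38.9, but investments are indivisible.
Z + B + A + K: cost 3 + 3 + 14 + 5 = 25 ≤ 26, payoff 8 + 4 + 18 + 8 = 38.
Z + A + K: cost 3 + 14 + 5 = 22 ≤ 26, payoff 8 + 18 + 8 = 34.
Best is Z, B, A, and K with total payoff 38.

38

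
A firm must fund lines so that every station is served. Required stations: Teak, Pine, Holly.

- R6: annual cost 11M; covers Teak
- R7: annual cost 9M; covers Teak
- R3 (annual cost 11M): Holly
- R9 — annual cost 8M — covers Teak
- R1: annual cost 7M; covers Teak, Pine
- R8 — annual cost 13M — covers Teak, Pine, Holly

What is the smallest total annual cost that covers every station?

13

This is an integer covering problem.
The greedy cost-per-new-station heuristic would pick R1 and R3 for 18, but a cheaper cover exists.
R8 alone covers Teak, Pine, Holly — every station.
Total annual cost: 13.
No cover costs less than 13.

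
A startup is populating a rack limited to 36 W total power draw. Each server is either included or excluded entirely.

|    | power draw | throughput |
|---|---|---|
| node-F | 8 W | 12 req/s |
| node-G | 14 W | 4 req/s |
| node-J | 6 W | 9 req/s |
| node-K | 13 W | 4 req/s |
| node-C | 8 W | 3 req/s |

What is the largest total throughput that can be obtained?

28

node-F + node-J + node-K + node-C: power draw 8 + 6 + 13 + 8 = 35 ≤ 36, throughput 12 + 9 + 4 + 3 = 28.
node-F + node-J + node-K: power draw 8 + 6 + 13 = 27 ≤ 36, throughput 12 + 9 + 4 = 25.
node-F + node-G + node-J + node-C: power draw 8 + 14 + 6 + 8 = 36 ≤ 36, throughput 12 + 4 + 9 + 3 = 28.
The maximum throughput is 28; one optimal choice is node-F, node-J, node-K, and node-C.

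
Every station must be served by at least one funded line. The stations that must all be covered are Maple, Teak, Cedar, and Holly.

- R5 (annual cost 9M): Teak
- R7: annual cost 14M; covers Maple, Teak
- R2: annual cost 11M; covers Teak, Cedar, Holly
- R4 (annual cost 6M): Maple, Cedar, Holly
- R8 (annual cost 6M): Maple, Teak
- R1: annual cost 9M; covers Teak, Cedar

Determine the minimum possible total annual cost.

12

Choose R4 and R8: together they cover Maple, Teak, Cedar, Holly — every station.
Total annual cost: 6 + 6 = 12.
No cover costs less than 12.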